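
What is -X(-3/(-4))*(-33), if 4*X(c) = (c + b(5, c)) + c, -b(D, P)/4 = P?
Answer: -99/8 ≈ -12.375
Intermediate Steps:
b(D, P) = -4*P
X(c) = -c/2 (X(c) = ((c - 4*c) + c)/4 = (-3*c + c)/4 = (-2*c)/4 = -c/2)
-X(-3/(-4))*(-33) = -(-(-3)/(2*(-4)))*(-33) = -(-(-3)*(-1)/(2*4))*(-33) = -(-1/2*3/4)*(-33) = -(-3)*(-33)/8 = -1*99/8 = -99/8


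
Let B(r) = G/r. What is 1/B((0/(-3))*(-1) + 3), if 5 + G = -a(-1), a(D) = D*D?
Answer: -½ ≈ -0.50000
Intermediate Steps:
a(D) = D²
G = -6 (G = -5 - 1*(-1)² = -5 - 1*1 = -5 - 1 = -6)
B(r) = -6/r
1/B((0/(-3))*(-1) + 3) = 1/(-6/((0/(-3))*(-1) + 3)) = 1/(-6/((0*(-⅓))*(-1) + 3)) = 1/(-6/(0*(-1) + 3)) = 1/(-6/(0 + 3)) = 1/(-6/3) = 1/(-6*⅓) = 1/(-2) = -½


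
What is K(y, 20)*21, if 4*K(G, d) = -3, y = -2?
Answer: -63/4 ≈ -15.750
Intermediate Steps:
K(G, d) = -3/4 (K(G, d) = (1/4)*(-3) = -3/4)
K(y, 20)*21 = -3/4*21 = -63/4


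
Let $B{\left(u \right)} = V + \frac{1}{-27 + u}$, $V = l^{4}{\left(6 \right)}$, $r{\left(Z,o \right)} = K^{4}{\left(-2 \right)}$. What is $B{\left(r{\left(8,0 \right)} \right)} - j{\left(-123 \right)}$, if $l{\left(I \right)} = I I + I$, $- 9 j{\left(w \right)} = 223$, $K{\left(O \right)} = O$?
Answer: $\frac{308060348}{99} \approx 3.1117 \cdot 10^{6}$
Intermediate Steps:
$j{\left(w \right)} = - \frac{223}{9}$ ($j{\left(w \right)} = \left(- \frac{1}{9}\right) 223 = - \frac{223}{9}$)
$l{\left(I \right)} = I + I^{2}$ ($l{\left(I \right)} = I^{2} + I = I + I^{2}$)
$r{\left(Z,o \right)} = 16$ ($r{\left(Z,o \right)} = \left(-2\right)^{4} = 16$)
$V = 3111696$ ($V = \left(6 \left(1 + 6\right)\right)^{4} = \left(6 \cdot 7\right)^{4} = 42^{4} = 3111696$)
$B{\left(u \right)} = 3111696 + \frac{1}{-27 + u}$
$B{\left(r{\left(8,0 \right)} \right)} - j{\left(-123 \right)} = \frac{-84015791 + 3111696 \cdot 16}{-27 + 16} - - \frac{223}{9} = \frac{-84015791 + 49787136}{-11} + \frac{223}{9} = \left(- \frac{1}{11}\right) \left(-34228655\right) + \frac{223}{9} = \frac{34228655}{11} + \frac{223}{9} = \frac{308060348}{99}$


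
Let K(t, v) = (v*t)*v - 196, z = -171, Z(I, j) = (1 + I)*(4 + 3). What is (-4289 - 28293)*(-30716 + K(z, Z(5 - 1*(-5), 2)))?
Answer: 34040728722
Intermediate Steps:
Z(I, j) = 7 + 7*I (Z(I, j) = (1 + I)*7 = 7 + 7*I)
K(t, v) = -196 + t*v² (K(t, v) = (t*v)*v - 196 = t*v² - 196 = -196 + t*v²)
(-4289 - 28293)*(-30716 + K(z, Z(5 - 1*(-5), 2))) = (-4289 - 28293)*(-30716 + (-196 - 171*(7 + 7*(5 - 1*(-5)))²)) = -32582*(-30716 + (-196 - 171*(7 + 7*(5 + 5))²)) = -32582*(-30716 + (-196 - 171*(7 + 7*10)²)) = -32582*(-30716 + (-196 - 171*(7 + 70)²)) = -32582*(-30716 + (-196 - 171*77²)) = -32582*(-30716 + (-196 - 171*5929)) = -32582*(-30716 + (-196 - 1013859)) = -32582*(-30716 - 1014055) = -32582*(-1044771) = 34040728722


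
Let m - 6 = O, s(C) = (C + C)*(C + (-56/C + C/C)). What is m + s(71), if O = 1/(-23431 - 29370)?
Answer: 534240517/52801 ≈ 10118.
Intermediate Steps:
O = -1/52801 (O = 1/(-52801) = -1/52801 ≈ -1.8939e-5)
s(C) = 2*C*(1 + C - 56/C) (s(C) = (2*C)*(C + (-56/C + 1)) = (2*C)*(C + (1 - 56/C)) = (2*C)*(1 + C - 56/C) = 2*C*(1 + C - 56/C))
m = 316805/52801 (m = 6 - 1/52801 = 316805/52801 ≈ 6.0000)
m + s(71) = 316805/52801 + (-112 + 2*71 + 2*71**2) = 316805/52801 + (-112 + 142 + 2*5041) = 316805/52801 + (-112 + 142 + 10082) = 316805/52801 + 10112 = 534240517/52801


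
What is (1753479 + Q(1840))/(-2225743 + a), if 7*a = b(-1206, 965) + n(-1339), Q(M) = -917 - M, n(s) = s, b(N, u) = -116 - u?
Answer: -4085018/5194207 ≈ -0.78646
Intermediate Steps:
a = -2420/7 (a = ((-116 - 1*965) - 1339)/7 = ((-116 - 965) - 1339)/7 = (-1081 - 1339)/7 = (⅐)*(-2420) = -2420/7 ≈ -345.71)
(1753479 + Q(1840))/(-2225743 + a) = (1753479 + (-917 - 1*1840))/(-2225743 - 2420/7) = (1753479 + (-917 - 1840))/(-15582621/7) = (1753479 - 2757)*(-7/15582621) = 1750722*(-7/15582621) = -4085018/5194207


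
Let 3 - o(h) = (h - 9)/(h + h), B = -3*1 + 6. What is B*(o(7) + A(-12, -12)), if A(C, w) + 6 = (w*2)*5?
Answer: -2580/7 ≈ -368.57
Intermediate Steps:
B = 3 (B = -3 + 6 = 3)
A(C, w) = -6 + 10*w (A(C, w) = -6 + (w*2)*5 = -6 + (2*w)*5 = -6 + 10*w)
o(h) = 3 - (-9 + h)/(2*h) (o(h) = 3 - (h - 9)/(h + h) = 3 - (-9 + h)/(2*h))
B*(o(7) + A(-12, -12)) = 3*((½)*(9 + 5*7)/7 + (-6 + 10*(-12))) = 3*((½)*(⅐)*(9 + 35) + (-6 - 120)) = 3*((½)*(⅐)*44 - 126) = 3*(22/7 - 126) = 3*(-860/7) = -2580/7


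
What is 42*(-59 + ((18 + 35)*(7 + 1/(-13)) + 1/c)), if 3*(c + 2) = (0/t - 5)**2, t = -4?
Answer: 3196032/247 ≈ 12939.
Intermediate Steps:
c = 19/3 (c = -2 + (0/(-4) - 5)**2/3 = -2 + (0*(-1/4) - 5)**2/3 = -2 + (0 - 5)**2/3 = -2 + (1/3)*(-5)**2 = -2 + (1/3)*25 = -2 + 25/3 = 19/3 ≈ 6.3333)
42*(-59 + ((18 + 35)*(7 + 1/(-13)) + 1/c)) = 42*(-59 + ((18 + 35)*(7 + 1/(-13)) + 1/(19/3))) = 42*(-59 + (53*(7 - 1/13) + 3/19)) = 42*(-59 + (53*(90/13) + 3/19)) = 42*(-59 + (4770/13 + 3/19)) = 42*(-59 + 90669/247) = 42*(76096/247) = 3196032/247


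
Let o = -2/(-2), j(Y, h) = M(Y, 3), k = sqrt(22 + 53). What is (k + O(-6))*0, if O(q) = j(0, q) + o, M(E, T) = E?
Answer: 0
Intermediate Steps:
k = 5*sqrt(3) (k = sqrt(75) = 5*sqrt(3) ≈ 8.6602)
j(Y, h) = Y
o = 1 (o = -2*(-1/2) = 1)
O(q) = 1 (O(q) = 0 + 1 = 1)
(k + O(-6))*0 = (5*sqrt(3) + 1)*0 = (1 + 5*sqrt(3))*0 = 0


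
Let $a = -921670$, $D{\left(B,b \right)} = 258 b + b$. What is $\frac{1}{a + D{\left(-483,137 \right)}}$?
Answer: $- \frac{1}{886187} \approx -1.1284 \cdot 10^{-6}$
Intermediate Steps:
$D{\left(B,b \right)} = 259 b$
$\frac{1}{a + D{\left(-483,137 \right)}} = \frac{1}{-921670 + 259 \cdot 137} = \frac{1}{-921670 + 35483} = \frac{1}{-886187} = - \frac{1}{886187}$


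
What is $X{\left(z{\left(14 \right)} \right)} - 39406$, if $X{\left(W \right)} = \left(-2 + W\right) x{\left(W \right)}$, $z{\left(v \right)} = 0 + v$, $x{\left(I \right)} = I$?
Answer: $-39238$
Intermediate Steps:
$z{\left(v \right)} = v$
$X{\left(W \right)} = W \left(-2 + W\right)$ ($X{\left(W \right)} = \left(-2 + W\right) W = W \left(-2 + W\right)$)
$X{\left(z{\left(14 \right)} \right)} - 39406 = 14 \left(-2 + 14\right) - 39406 = 14 \cdot 12 - 39406 = 168 - 39406 = -39238$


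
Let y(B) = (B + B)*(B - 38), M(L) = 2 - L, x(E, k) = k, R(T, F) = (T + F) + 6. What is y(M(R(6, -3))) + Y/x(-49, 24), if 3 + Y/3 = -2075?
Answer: 1481/4 ≈ 370.25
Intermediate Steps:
R(T, F) = 6 + F + T (R(T, F) = (F + T) + 6 = 6 + F + T)
Y = -6234 (Y = -9 + 3*(-2075) = -9 - 6225 = -6234)
y(B) = 2*B*(-38 + B) (y(B) = (2*B)*(-38 + B) = 2*B*(-38 + B))
y(M(R(6, -3))) + Y/x(-49, 24) = 2*(2 - (6 - 3 + 6))*(-38 + (2 - (6 - 3 + 6))) - 6234/24 = 2*(2 - 1*9)*(-38 + (2 - 1*9)) - 6234*1/24 = 2*(2 - 9)*(-38 + (2 - 9)) - 1039/4 = 2*(-7)*(-38 - 7) - 1039/4 = 2*(-7)*(-45) - 1039/4 = 630 - 1039/4 = 1481/4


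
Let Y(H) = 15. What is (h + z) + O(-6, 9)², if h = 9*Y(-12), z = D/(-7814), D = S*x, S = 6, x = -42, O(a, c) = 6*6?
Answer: 5591043/3907 ≈ 1431.0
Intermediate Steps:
O(a, c) = 36
D = -252 (D = 6*(-42) = -252)
z = 126/3907 (z = -252/(-7814) = -252*(-1/7814) = 126/3907 ≈ 0.032250)
h = 135 (h = 9*15 = 135)
(h + z) + O(-6, 9)² = (135 + 126/3907) + 36² = 527571/3907 + 1296 = 5591043/3907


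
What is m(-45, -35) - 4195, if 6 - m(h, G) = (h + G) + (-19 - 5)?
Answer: -4085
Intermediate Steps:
m(h, G) = 30 - G - h (m(h, G) = 6 - ((h + G) + (-19 - 5)) = 6 - ((G + h) - 24) = 6 - (-24 + G + h) = 6 + (24 - G - h) = 30 - G - h)
m(-45, -35) - 4195 = (30 - 1*(-35) - 1*(-45)) - 4195 = (30 + 35 + 45) - 4195 = 110 - 4195 = -4085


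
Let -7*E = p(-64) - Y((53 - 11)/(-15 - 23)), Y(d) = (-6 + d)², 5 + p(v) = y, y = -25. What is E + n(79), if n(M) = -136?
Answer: -314617/2527 ≈ -124.50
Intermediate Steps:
p(v) = -30 (p(v) = -5 - 25 = -30)
E = 29055/2527 (E = -(-30 - (-6 + (53 - 11)/(-15 - 23))²)/7 = -(-30 - (-6 + 42/(-38))²)/7 = -(-30 - (-6 + 42*(-1/38))²)/7 = -(-30 - (-6 - 21/19)²)/7 = -(-30 - (-135/19)²)/7 = -(-30 - 1*18225/361)/7 = -(-30 - 18225/361)/7 = -⅐*(-29055/361) = 29055/2527 ≈ 11.498)
E + n(79) = 29055/2527 - 136 = -314617/2527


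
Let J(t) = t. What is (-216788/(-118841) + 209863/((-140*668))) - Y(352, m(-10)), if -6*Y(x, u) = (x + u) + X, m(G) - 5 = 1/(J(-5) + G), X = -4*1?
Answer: 5841760228201/100026092880 ≈ 58.402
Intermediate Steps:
X = -4
m(G) = 5 + 1/(-5 + G)
Y(x, u) = ⅔ - u/6 - x/6 (Y(x, u) = -((x + u) - 4)/6 = -((u + x) - 4)/6 = -(-4 + u + x)/6 = ⅔ - u/6 - x/6)
(-216788/(-118841) + 209863/((-140*668))) - Y(352, m(-10)) = (-216788/(-118841) + 209863/((-140*668))) - (⅔ - (-24 + 5*(-10))/(6*(-5 - 10)) - ⅙*352) = (-216788*(-1/118841) + 209863/(-93520)) - (⅔ - (-24 - 50)/(6*(-15)) - 176/3) = (216788/118841 + 209863*(-1/93520)) - (⅔ - (-1)*(-74)/90 - 176/3) = (216788/118841 - 209863/93520) - (⅔ - ⅙*74/15 - 176/3) = -4666315023/11114010320 - (⅔ - 37/45 - 176/3) = -4666315023/11114010320 - 1*(-2647/45) = -4666315023/11114010320 + 2647/45 = 5841760228201/100026092880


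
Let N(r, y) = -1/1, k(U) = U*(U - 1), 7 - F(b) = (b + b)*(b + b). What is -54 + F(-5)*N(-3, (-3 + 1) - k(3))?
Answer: 39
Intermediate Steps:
F(b) = 7 - 4*b² (F(b) = 7 - (b + b)*(b + b) = 7 - 2*b*2*b = 7 - 4*b²)
k(U) = U*(-1 + U)
N(r, y) = -1 (N(r, y) = -1*1 = -1)
-54 + F(-5)*N(-3, (-3 + 1) - k(3)) = -54 + (7 - 4*(-5)²)*(-1) = -54 + (7 - 4*25)*(-1) = -54 + (7 - 100)*(-1) = -54 - 93*(-1) = -54 + 93 = 39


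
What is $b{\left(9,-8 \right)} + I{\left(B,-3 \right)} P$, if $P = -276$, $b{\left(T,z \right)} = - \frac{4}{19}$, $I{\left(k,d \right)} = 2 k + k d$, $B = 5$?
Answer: $\frac{26216}{19} \approx 1379.8$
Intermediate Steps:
$I{\left(k,d \right)} = 2 k + d k$
$b{\left(T,z \right)} = - \frac{4}{19}$ ($b{\left(T,z \right)} = \left(-4\right) \frac{1}{19} = - \frac{4}{19}$)
$b{\left(9,-8 \right)} + I{\left(B,-3 \right)} P = - \frac{4}{19} + 5 \left(2 - 3\right) \left(-276\right) = - \frac{4}{19} + 5 \left(-1\right) \left(-276\right) = - \frac{4}{19} - -1380 = - \frac{4}{19} + 1380 = \frac{26216}{19}$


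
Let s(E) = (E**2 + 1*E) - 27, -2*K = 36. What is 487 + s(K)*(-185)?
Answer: -51128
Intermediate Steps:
K = -18 (K = -1/2*36 = -18)
s(E) = -27 + E + E**2 (s(E) = (E**2 + E) - 27 = (E + E**2) - 27 = -27 + E + E**2)
487 + s(K)*(-185) = 487 + (-27 - 18 + (-18)**2)*(-185) = 487 + (-27 - 18 + 324)*(-185) = 487 + 279*(-185) = 487 - 51615 = -51128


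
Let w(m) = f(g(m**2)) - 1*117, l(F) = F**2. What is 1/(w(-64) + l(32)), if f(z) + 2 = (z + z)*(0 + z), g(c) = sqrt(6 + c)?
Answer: 1/9109 ≈ 0.00010978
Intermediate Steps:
f(z) = -2 + 2*z**2 (f(z) = -2 + (z + z)*(0 + z) = -2 + (2*z)*z = -2 + 2*z**2)
w(m) = -107 + 2*m**2 (w(m) = (-2 + 2*(sqrt(6 + m**2))**2) - 1*117 = (-2 + 2*(6 + m**2)) - 117 = (-2 + (12 + 2*m**2)) - 117 = (10 + 2*m**2) - 117 = -107 + 2*m**2)
1/(w(-64) + l(32)) = 1/((-107 + 2*(-64)**2) + 32**2) = 1/((-107 + 2*4096) + 1024) = 1/((-107 + 8192) + 1024) = 1/(8085 + 1024) = 1/9109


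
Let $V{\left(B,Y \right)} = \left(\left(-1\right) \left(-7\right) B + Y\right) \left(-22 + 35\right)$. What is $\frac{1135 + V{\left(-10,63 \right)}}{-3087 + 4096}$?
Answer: $\frac{1044}{1009} \approx 1.0347$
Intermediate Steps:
$V{\left(B,Y \right)} = 13 Y + 91 B$ ($V{\left(B,Y \right)} = \left(7 B + Y\right) 13 = \left(Y + 7 B\right) 13 = 13 Y + 91 B$)
$\frac{1135 + V{\left(-10,63 \right)}}{-3087 + 4096} = \frac{1135 + \left(13 \cdot 63 + 91 \left(-10\right)\right)}{-3087 + 4096} = \frac{1135 + \left(819 - 910\right)}{1009} = \left(1135 - 91\right) \frac{1}{1009} = 1044 \cdot \frac{1}{1009} = \frac{1044}{1009}$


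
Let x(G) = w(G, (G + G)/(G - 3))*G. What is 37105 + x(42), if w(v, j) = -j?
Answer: 481189/13 ≈ 37015.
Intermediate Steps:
x(G) = -2*G**2/(-3 + G) (x(G) = (-(G + G)/(G - 3))*G = (-2*G/(-3 + G))*G = -2*G**2/(-3 + G))
37105 + x(42) = 37105 - 2*42**2/(-3 + 42) = 37105 - 2*1764/39 = 37105 - 2*1764*1/39 = 37105 - 1176/13 = 481189/13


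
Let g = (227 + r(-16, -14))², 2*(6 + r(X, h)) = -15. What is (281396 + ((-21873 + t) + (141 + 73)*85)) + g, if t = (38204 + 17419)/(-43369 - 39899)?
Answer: 4486682209/13878 ≈ 3.2329e+5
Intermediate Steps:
t = -18541/27756 (t = 55623/(-83268) = 55623*(-1/83268) = -18541/27756 ≈ -0.66800)
r(X, h) = -27/2 (r(X, h) = -6 + (½)*(-15) = -6 - 15/2 = -27/2)
g = 182329/4 (g = (227 - 27/2)² = (427/2)² = 182329/4 ≈ 45582.)
(281396 + ((-21873 + t) + (141 + 73)*85)) + g = (281396 + ((-21873 - 18541/27756) + (141 + 73)*85)) + 182329/4 = (281396 + (-607125529/27756 + 214*85)) + 182329/4 = (281396 + (-607125529/27756 + 18190)) + 182329/4 = (281396 - 102243889/27756) + 182329/4 = 7708183487/27756 + 182329/4 = 4486682209/13878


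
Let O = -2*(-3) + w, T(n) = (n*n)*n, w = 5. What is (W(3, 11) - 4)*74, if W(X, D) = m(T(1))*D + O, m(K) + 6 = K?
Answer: -3552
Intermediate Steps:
T(n) = n³ (T(n) = n²*n = n³)
m(K) = -6 + K
O = 11 (O = -2*(-3) + 5 = 6 + 5 = 11)
W(X, D) = 11 - 5*D (W(X, D) = (-6 + 1³)*D + 11 = (-6 + 1)*D + 11 = -5*D + 11 = 11 - 5*D)
(W(3, 11) - 4)*74 = ((11 - 5*11) - 4)*74 = ((11 - 55) - 4)*74 = (-44 - 4)*74 = -48*74 = -3552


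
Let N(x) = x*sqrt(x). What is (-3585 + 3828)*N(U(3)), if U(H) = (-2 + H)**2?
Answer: 243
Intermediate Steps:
N(x) = x**(3/2)
(-3585 + 3828)*N(U(3)) = (-3585 + 3828)*((-2 + 3)**2)**(3/2) = 243*(1**2)**(3/2) = 243*1**(3/2) = 243*1 = 243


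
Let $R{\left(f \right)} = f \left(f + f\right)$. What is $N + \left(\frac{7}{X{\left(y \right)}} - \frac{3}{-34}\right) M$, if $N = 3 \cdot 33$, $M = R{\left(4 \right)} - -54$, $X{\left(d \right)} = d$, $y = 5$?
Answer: $\frac{19294}{85} \approx 226.99$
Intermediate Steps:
$R{\left(f \right)} = 2 f^{2}$ ($R{\left(f \right)} = f 2 f = 2 f^{2}$)
$M = 86$ ($M = 2 \cdot 4^{2} - -54 = 2 \cdot 16 + 54 = 32 + 54 = 86$)
$N = 99$
$N + \left(\frac{7}{X{\left(y \right)}} - \frac{3}{-34}\right) M = 99 + \left(\frac{7}{5} - \frac{3}{-34}\right) 86 = 99 + \left(7 \cdot \frac{1}{5} - - \frac{3}{34}\right) 86 = 99 + \left(\frac{7}{5} + \frac{3}{34}\right) 86 = 99 + \frac{253}{170} \cdot 86 = 99 + \frac{10879}{85} = \frac{19294}{85}$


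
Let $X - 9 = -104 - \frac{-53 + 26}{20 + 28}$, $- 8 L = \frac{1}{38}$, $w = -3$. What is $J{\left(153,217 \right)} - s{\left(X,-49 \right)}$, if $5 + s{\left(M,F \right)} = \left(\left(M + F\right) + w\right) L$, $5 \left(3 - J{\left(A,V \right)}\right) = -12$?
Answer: $\frac{241213}{24320} \approx 9.9183$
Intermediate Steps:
$L = - \frac{1}{304}$ ($L = - \frac{1}{8 \cdot 38} = \left(- \frac{1}{8}\right) \frac{1}{38} = - \frac{1}{304} \approx -0.0032895$)
$J{\left(A,V \right)} = \frac{27}{5}$ ($J{\left(A,V \right)} = 3 - - \frac{12}{5} = 3 + \frac{12}{5} = \frac{27}{5}$)
$X = - \frac{1511}{16}$ ($X = 9 - \left(104 + \frac{-53 + 26}{20 + 28}\right) = 9 - \left(104 - \frac{27}{48}\right) = 9 - \left(104 - \frac{9}{16}\right) = 9 - \frac{1655}{16} = - \frac{1511}{16} \approx -94.438$)
$s{\left(M,F \right)} = - \frac{1517}{304} - \frac{F}{304} - \frac{M}{304}$ ($s{\left(M,F \right)} = -5 + \left(\left(M + F\right) - 3\right) \left(- \frac{1}{304}\right) = -5 + \left(\left(F + M\right) - 3\right) \left(- \frac{1}{304}\right) = -5 + \left(-3 + F + M\right) \left(- \frac{1}{304}\right) = -5 - \left(- \frac{3}{304} + \frac{F}{304} + \frac{M}{304}\right) = - \frac{1517}{304} - \frac{F}{304} - \frac{M}{304}$)
$J{\left(153,217 \right)} - s{\left(X,-49 \right)} = \frac{27}{5} - \left(- \frac{1517}{304} - - \frac{49}{304} - - \frac{1511}{4864}\right) = \frac{27}{5} - \left(- \frac{1517}{304} + \frac{49}{304} + \frac{1511}{4864}\right) = \frac{27}{5} - - \frac{21977}{4864} = \frac{27}{5} + \frac{21977}{4864} = \frac{241213}{24320}$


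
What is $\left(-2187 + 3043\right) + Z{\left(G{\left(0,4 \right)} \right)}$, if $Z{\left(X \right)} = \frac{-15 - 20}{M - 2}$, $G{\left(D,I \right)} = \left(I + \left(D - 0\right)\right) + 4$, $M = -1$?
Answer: $\frac{2603}{3} \approx 867.67$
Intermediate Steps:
$G{\left(D,I \right)} = 4 + D + I$ ($G{\left(D,I \right)} = \left(I + \left(D + 0\right)\right) + 4 = \left(I + D\right) + 4 = \left(D + I\right) + 4 = 4 + D + I$)
$Z{\left(X \right)} = \frac{35}{3}$ ($Z{\left(X \right)} = \frac{-15 - 20}{-1 - 2} = - \frac{35}{-3} = \left(-35\right) \left(- \frac{1}{3}\right) = \frac{35}{3}$)
$\left(-2187 + 3043\right) + Z{\left(G{\left(0,4 \right)} \right)} = \left(-2187 + 3043\right) + \frac{35}{3} = 856 + \frac{35}{3} = \frac{2603}{3}$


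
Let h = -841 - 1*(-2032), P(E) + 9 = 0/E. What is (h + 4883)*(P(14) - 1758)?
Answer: -10732758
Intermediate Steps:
P(E) = -9 (P(E) = -9 + 0/E = -9 + 0 = -9)
h = 1191 (h = -841 + 2032 = 1191)
(h + 4883)*(P(14) - 1758) = (1191 + 4883)*(-9 - 1758) = 6074*(-1767) = -10732758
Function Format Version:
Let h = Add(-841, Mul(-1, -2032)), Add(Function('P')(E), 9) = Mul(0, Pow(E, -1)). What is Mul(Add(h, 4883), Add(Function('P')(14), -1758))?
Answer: -10732758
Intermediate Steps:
Function('P')(E) = -9 (Function('P')(E) = Add(-9, Mul(0, Pow(E, -1))) = Add(-9, 0) = -9)
h = 1191 (h = Add(-841, 2032) = 1191)
Mul(Add(h, 4883), Add(Function('P')(14), -1758)) = Mul(Add(1191, 4883), Add(-9, -1758)) = Mul(6074, -1767) = -10732758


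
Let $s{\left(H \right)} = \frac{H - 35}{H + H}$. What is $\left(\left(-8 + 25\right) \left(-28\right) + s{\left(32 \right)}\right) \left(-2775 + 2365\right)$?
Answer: $\frac{6245735}{32} \approx 1.9518 \cdot 10^{5}$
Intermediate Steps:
$s{\left(H \right)} = \frac{-35 + H}{2 H}$
$\left(\left(-8 + 25\right) \left(-28\right) + s{\left(32 \right)}\right) \left(-2775 + 2365\right) = \left(\left(-8 + 25\right) \left(-28\right) + \frac{-35 + 32}{2 \cdot 32}\right) \left(-2775 + 2365\right) = \left(17 \left(-28\right) + \frac{1}{2} \cdot \frac{1}{32} \left(-3\right)\right) \left(-410\right) = \left(-476 - \frac{3}{64}\right) \left(-410\right) = \left(- \frac{30467}{64}\right) \left(-410\right) = \frac{6245735}{32}$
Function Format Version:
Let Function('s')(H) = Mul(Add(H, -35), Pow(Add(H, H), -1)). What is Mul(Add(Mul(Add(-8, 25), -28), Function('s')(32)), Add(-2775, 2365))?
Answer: Rational(6245735, 32) ≈ 1.9518e+5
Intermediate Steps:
Function('s')(H) = Mul(Rational(1, 2), Pow(H, -1), Add(-35, H)) (Function('s')(H) = Mul(Add(-35, H), Pow(Mul(2, H), -1)) = Mul(Add(-35, H), Mul(Rational(1, 2), Pow(H, -1))) = Mul(Rational(1, 2), Pow(H, -1), Add(-35, H)))
Mul(Add(Mul(Add(-8, 25), -28), Function('s')(32)), Add(-2775, 2365)) = Mul(Add(Mul(Add(-8, 25), -28), Mul(Rational(1, 2), Pow(32, -1), Add(-35, 32))), Add(-2775, 2365)) = Mul(Add(Mul(17, -28), Mul(Rational(1, 2), Rational(1, 32), -3)), -410) = Mul(Add(-476, Rational(-3, 64)), -410) = Mul(Rational(-30467, 64), -410) = Rational(6245735, 32)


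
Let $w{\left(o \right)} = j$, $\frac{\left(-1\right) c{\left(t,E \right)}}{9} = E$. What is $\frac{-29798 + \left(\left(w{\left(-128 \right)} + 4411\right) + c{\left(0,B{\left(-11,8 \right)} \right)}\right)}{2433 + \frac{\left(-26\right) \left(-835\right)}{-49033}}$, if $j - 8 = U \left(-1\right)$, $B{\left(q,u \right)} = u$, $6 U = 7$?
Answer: $- \frac{7487976529}{715653474} \approx -10.463$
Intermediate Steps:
$U = \frac{7}{6}$ ($U = \frac{1}{6} \cdot 7 = \frac{7}{6} \approx 1.1667$)
$c{\left(t,E \right)} = - 9 E$
$j = \frac{41}{6}$ ($j = 8 + \frac{7}{6} \left(-1\right) = 8 - \frac{7}{6} = \frac{41}{6} \approx 6.8333$)
$w{\left(o \right)} = \frac{41}{6}$
$\frac{-29798 + \left(\left(w{\left(-128 \right)} + 4411\right) + c{\left(0,B{\left(-11,8 \right)} \right)}\right)}{2433 + \frac{\left(-26\right) \left(-835\right)}{-49033}} = \frac{-29798 + \left(\left(\frac{41}{6} + 4411\right) - 72\right)}{2433 + \frac{\left(-26\right) \left(-835\right)}{-49033}} = \frac{-29798 + \left(\frac{26507}{6} - 72\right)}{2433 + 21710 \left(- \frac{1}{49033}\right)} = \frac{-29798 + \frac{26075}{6}}{2433 - \frac{21710}{49033}} = - \frac{152713}{6 \cdot \frac{119275579}{49033}} = \left(- \frac{152713}{6}\right) \frac{49033}{119275579} = - \frac{7487976529}{715653474}$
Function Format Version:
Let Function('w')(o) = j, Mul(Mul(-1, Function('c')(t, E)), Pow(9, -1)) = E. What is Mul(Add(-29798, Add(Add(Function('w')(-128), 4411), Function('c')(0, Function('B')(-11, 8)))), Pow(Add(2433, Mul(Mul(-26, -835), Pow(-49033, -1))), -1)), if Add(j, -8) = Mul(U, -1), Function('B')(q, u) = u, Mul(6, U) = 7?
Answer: Rational(-7487976529, 715653474) ≈ -10.463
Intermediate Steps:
U = Rational(7, 6) (U = Mul(Rational(1, 6), 7) = Rational(7, 6) ≈ 1.1667)
Function('c')(t, E) = Mul(-9, E)
j = Rational(41, 6) (j = Add(8, Mul(Rational(7, 6), -1)) = Add(8, Rational(-7, 6)) = Rational(41, 6) ≈ 6.8333)
Function('w')(o) = Rational(41, 6)
Mul(Add(-29798, Add(Add(Function('w')(-128), 4411), Function('c')(0, Function('B')(-11, 8)))), Pow(Add(2433, Mul(Mul(-26, -835), Pow(-49033, -1))), -1)) = Mul(Add(-29798, Add(Add(Rational(41, 6), 4411), Mul(-9, 8))), Pow(Add(2433, Mul(Mul(-26, -835), Pow(-49033, -1))), -1)) = Mul(Add(-29798, Add(Rational(26507, 6), -72)), Pow(Add(2433, Mul(21710, Rational(-1, 49033))), -1)) = Mul(Add(-29798, Rational(26075, 6)), Pow(Add(2433, Rational(-21710, 49033)), -1)) = Mul(Rational(-152713, 6), Pow(Rational(119275579, 49033), -1)) = Mul(Rational(-152713, 6), Rational(49033, 119275579)) = Rational(-7487976529, 715653474)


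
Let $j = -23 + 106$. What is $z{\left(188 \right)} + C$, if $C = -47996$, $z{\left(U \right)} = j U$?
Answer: $-32392$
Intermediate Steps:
$j = 83$
$z{\left(U \right)} = 83 U$
$z{\left(188 \right)} + C = 83 \cdot 188 - 47996 = 15604 - 47996 = -32392$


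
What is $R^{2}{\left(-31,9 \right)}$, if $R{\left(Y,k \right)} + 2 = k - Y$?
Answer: $1444$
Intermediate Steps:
$R{\left(Y,k \right)} = -2 + k - Y$ ($R{\left(Y,k \right)} = -2 - \left(Y - k\right) = -2 + k - Y$)
$R^{2}{\left(-31,9 \right)} = \left(-2 + 9 - -31\right)^{2} = \left(-2 + 9 + 31\right)^{2} = 38^{2} = 1444$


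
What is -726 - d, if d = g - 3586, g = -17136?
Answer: 19996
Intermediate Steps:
d = -20722 (d = -17136 - 3586 = -20722)
-726 - d = -726 - 1*(-20722) = -726 + 20722 = 19996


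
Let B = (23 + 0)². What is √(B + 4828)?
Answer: √5357 ≈ 73.192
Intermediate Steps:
B = 529 (B = 23² = 529)
√(B + 4828) = √(529 + 4828) = √5357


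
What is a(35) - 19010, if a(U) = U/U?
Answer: -19009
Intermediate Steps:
a(U) = 1
a(35) - 19010 = 1 - 19010 = -19009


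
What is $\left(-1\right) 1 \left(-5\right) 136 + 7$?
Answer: $687$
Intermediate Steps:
$\left(-1\right) 1 \left(-5\right) 136 + 7 = \left(-1\right) \left(-5\right) 136 + 7 = 5 \cdot 136 + 7 = 680 + 7 = 687$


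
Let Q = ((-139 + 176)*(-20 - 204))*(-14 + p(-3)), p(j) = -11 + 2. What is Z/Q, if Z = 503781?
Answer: 503781/190624 ≈ 2.6428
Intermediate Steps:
p(j) = -9
Q = 190624 (Q = ((-139 + 176)*(-20 - 204))*(-14 - 9) = (37*(-224))*(-23) = -8288*(-23) = 190624)
Z/Q = 503781/190624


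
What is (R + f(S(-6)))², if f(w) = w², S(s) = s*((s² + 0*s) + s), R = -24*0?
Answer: 1049760000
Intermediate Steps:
R = 0
S(s) = s*(s + s²) (S(s) = s*((s² + 0) + s) = s*(s² + s) = s*(s + s²))
(R + f(S(-6)))² = (0 + ((-6)²*(1 - 6))²)² = (0 + (36*(-5))²)² = (0 + (-180)²)² = (0 + 32400)² = 32400² = 1049760000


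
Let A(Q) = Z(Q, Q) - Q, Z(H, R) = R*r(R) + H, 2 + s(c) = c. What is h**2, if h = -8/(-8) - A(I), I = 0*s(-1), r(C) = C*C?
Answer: 1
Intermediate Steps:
s(c) = -2 + c
r(C) = C**2
Z(H, R) = H + R**3 (Z(H, R) = R*R**2 + H = R**3 + H = H + R**3)
I = 0 (I = 0*(-2 - 1) = 0*(-3) = 0)
A(Q) = Q**3 (A(Q) = (Q + Q**3) - Q = Q**3)
h = 1 (h = -8/(-8) - 1*0**3 = -8*(-1/8) - 1*0 = 1 + 0 = 1)
h**2 = 1**2 = 1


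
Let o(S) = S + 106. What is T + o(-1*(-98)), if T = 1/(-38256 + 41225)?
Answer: 605677/2969 ≈ 204.00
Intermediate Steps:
o(S) = 106 + S
T = 1/2969 ≈ 0.00033681
T + o(-1*(-98)) = 1/2969 + (106 - 1*(-98)) = 1/2969 + (106 + 98) = 1/2969 + 204 = 605677/2969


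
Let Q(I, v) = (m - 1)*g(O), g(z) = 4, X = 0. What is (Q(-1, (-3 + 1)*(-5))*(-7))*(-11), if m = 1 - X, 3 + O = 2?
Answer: 0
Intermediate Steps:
O = -1 (O = -3 + 2 = -1)
m = 1 (m = 1 - 1*0 = 1 + 0 = 1)
Q(I, v) = 0 (Q(I, v) = (1 - 1)*4 = 0*4 = 0)
(Q(-1, (-3 + 1)*(-5))*(-7))*(-11) = (0*(-7))*(-11) = 0*(-11) = 0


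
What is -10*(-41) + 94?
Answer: 504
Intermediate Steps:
-10*(-41) + 94 = 410 + 94 = 504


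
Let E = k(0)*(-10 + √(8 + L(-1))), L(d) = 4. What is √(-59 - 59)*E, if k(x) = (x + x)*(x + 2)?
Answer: 0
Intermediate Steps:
k(x) = 2*x*(2 + x) (k(x) = (2*x)*(2 + x) = 2*x*(2 + x))
E = 0 (E = (2*0*(2 + 0))*(-10 + √(8 + 4)) = (2*0*2)*(-10 + √12) = 0*(-10 + 2*√3) = 0)
√(-59 - 59)*E = √(-59 - 59)*0 = √(-118)*0 = (I*√118)*0 = 0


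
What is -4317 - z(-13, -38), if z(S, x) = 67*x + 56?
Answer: -1827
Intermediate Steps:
z(S, x) = 56 + 67*x
-4317 - z(-13, -38) = -4317 - (56 + 67*(-38)) = -4317 - (56 - 2546) = -4317 - 1*(-2490) = -4317 + 2490 = -1827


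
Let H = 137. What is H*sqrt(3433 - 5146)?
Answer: 137*I*sqrt(1713) ≈ 5670.2*I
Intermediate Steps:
H*sqrt(3433 - 5146) = 137*sqrt(3433 - 5146) = 137*sqrt(-1713) = 137*(I*sqrt(1713)) = 137*I*sqrt(1713)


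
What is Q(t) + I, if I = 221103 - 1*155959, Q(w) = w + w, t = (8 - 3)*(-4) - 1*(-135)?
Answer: 65374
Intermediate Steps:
t = 115 (t = 5*(-4) + 135 = -20 + 135 = 115)
Q(w) = 2*w
I = 65144 (I = 221103 - 155959 = 65144)
Q(t) + I = 2*115 + 65144 = 230 + 65144 = 65374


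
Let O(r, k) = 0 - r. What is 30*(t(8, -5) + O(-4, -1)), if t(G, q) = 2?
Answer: 180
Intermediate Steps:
O(r, k) = -r
30*(t(8, -5) + O(-4, -1)) = 30*(2 - 1*(-4)) = 30*(2 + 4) = 30*6 = 180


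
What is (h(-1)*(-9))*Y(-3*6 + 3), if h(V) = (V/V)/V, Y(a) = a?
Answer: -135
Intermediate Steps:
h(V) = 1/V
(h(-1)*(-9))*Y(-3*6 + 3) = (-9/(-1))*(-3*6 + 3) = (-1*(-9))*(-18 + 3) = 9*(-15) = -135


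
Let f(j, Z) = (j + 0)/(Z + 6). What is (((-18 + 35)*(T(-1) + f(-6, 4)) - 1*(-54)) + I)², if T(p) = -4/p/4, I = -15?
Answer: 52441/25 ≈ 2097.6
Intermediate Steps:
f(j, Z) = j/(6 + Z)
T(p) = -1/p (T(p) = -4/p*(¼) = -1/p)
(((-18 + 35)*(T(-1) + f(-6, 4)) - 1*(-54)) + I)² = (((-18 + 35)*(-1/(-1) - 6/(6 + 4)) - 1*(-54)) - 15)² = ((17*(-1*(-1) - 6/10) + 54) - 15)² = ((17*(1 - 6*⅒) + 54) - 15)² = ((17*(1 - ⅗) + 54) - 15)² = ((17*(⅖) + 54) - 15)² = ((34/5 + 54) - 15)² = (304/5 - 15)² = (229/5)² = 52441/25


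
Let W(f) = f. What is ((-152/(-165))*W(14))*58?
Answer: 123424/165 ≈ 748.02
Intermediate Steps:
((-152/(-165))*W(14))*58 = (-152/(-165)*14)*58 = (-152*(-1/165)*14)*58 = ((152/165)*14)*58 = (2128/165)*58 = 123424/165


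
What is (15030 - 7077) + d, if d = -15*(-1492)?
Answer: 30333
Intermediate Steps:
d = 22380
(15030 - 7077) + d = (15030 - 7077) + 22380 = 7953 + 22380 = 30333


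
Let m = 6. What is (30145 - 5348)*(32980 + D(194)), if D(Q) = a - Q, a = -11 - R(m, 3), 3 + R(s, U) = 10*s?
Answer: 811308246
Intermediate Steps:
R(s, U) = -3 + 10*s
a = -68 (a = -11 - (-3 + 10*6) = -11 - (-3 + 60) = -11 - 1*57 = -11 - 57 = -68)
D(Q) = -68 - Q
(30145 - 5348)*(32980 + D(194)) = (30145 - 5348)*(32980 + (-68 - 1*194)) = 24797*(32980 + (-68 - 194)) = 24797*(32980 - 262) = 24797*32718 = 811308246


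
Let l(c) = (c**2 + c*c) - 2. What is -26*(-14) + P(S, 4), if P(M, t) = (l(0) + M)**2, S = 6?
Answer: 380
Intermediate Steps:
l(c) = -2 + 2*c**2 (l(c) = (c**2 + c**2) - 2 = 2*c**2 - 2 = -2 + 2*c**2)
P(M, t) = (-2 + M)**2 (P(M, t) = ((-2 + 2*0**2) + M)**2 = ((-2 + 2*0) + M)**2 = ((-2 + 0) + M)**2 = (-2 + M)**2)
-26*(-14) + P(S, 4) = -26*(-14) + (2 - 1*6)**2 = 364 + (2 - 6)**2 = 364 + (-4)**2 = 364 + 16 = 380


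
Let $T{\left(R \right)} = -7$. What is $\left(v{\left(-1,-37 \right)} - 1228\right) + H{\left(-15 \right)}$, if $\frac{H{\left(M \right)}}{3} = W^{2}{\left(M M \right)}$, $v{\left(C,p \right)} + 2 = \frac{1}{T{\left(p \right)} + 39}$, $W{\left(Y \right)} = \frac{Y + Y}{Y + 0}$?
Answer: $- \frac{38975}{32} \approx -1218.0$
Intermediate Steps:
$W{\left(Y \right)} = 2$ ($W{\left(Y \right)} = \frac{2 Y}{Y} = 2$)
$v{\left(C,p \right)} = - \frac{63}{32}$ ($v{\left(C,p \right)} = -2 + \frac{1}{-7 + 39} = -2 + \frac{1}{32} = - \frac{63}{32}$)
$H{\left(M \right)} = 12$ ($H{\left(M \right)} = 3 \cdot 2^{2} = 3 \cdot 4 = 12$)
$\left(v{\left(-1,-37 \right)} - 1228\right) + H{\left(-15 \right)} = \left(- \frac{63}{32} - 1228\right) + 12 = - \frac{39359}{32} + 12 = - \frac{38975}{32}$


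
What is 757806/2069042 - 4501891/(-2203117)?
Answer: 5492068419862/2279170801957 ≈ 2.4097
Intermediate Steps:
757806/2069042 - 4501891/(-2203117) = 757806*(1/2069042) - 4501891*(-1/2203117) = 378903/1034521 + 4501891/2203117 = 5492068419862/2279170801957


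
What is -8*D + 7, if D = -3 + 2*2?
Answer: -1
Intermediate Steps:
D = 1 (D = -3 + 4 = 1)
-8*D + 7 = -8*1 + 7 = -8 + 7 = -1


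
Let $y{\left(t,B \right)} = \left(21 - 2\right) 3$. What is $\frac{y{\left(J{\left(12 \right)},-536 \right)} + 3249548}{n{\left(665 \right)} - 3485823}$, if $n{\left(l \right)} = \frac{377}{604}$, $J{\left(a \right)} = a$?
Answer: $- \frac{392552284}{421087343} \approx -0.93223$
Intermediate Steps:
$y{\left(t,B \right)} = 57$ ($y{\left(t,B \right)} = 19 \cdot 3 = 57$)
$n{\left(l \right)} = \frac{377}{604}$ ($n{\left(l \right)} = 377 \cdot \frac{1}{604} = \frac{377}{604}$)
$\frac{y{\left(J{\left(12 \right)},-536 \right)} + 3249548}{n{\left(665 \right)} - 3485823} = \frac{57 + 3249548}{\frac{377}{604} - 3485823} = \frac{3249605}{- \frac{2105436715}{604}} = 3249605 \left(- \frac{604}{2105436715}\right) = - \frac{392552284}{421087343}$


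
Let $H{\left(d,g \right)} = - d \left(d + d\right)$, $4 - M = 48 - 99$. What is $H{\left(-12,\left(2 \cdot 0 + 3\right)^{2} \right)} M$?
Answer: $-15840$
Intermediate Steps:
$M = 55$ ($M = 4 - \left(48 - 99\right) = 4 - -51 = 4 + 51 = 55$)
$H{\left(d,g \right)} = - 2 d^{2}$ ($H{\left(d,g \right)} = - d 2 d = - 2 d^{2}$)
$H{\left(-12,\left(2 \cdot 0 + 3\right)^{2} \right)} M = - 2 \left(-12\right)^{2} \cdot 55 = \left(-2\right) 144 \cdot 55 = \left(-288\right) 55 = -15840$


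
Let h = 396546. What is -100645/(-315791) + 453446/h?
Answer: 91552268978/62612828943 ≈ 1.4622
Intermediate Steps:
-100645/(-315791) + 453446/h = -100645/(-315791) + 453446/396546 = -100645*(-1/315791) + 453446*(1/396546) = 100645/315791 + 226723/198273 = 91552268978/62612828943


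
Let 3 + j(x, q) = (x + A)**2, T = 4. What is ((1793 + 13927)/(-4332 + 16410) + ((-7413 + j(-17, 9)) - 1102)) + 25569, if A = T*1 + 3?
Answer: 34527583/2013 ≈ 17152.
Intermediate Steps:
A = 7 (A = 4*1 + 3 = 4 + 3 = 7)
j(x, q) = -3 + (7 + x)**2 (j(x, q) = -3 + (x + 7)**2 = -3 + (7 + x)**2)
((1793 + 13927)/(-4332 + 16410) + ((-7413 + j(-17, 9)) - 1102)) + 25569 = ((1793 + 13927)/(-4332 + 16410) + ((-7413 + (-3 + (7 - 17)**2)) - 1102)) + 25569 = (15720/12078 + ((-7413 + (-3 + (-10)**2)) - 1102)) + 25569 = (15720*(1/12078) + ((-7413 + (-3 + 100)) - 1102)) + 25569 = (2620/2013 + ((-7413 + 97) - 1102)) + 25569 = (2620/2013 + (-7316 - 1102)) + 25569 = (2620/2013 - 8418) + 25569 = -16942814/2013 + 25569 = 34527583/2013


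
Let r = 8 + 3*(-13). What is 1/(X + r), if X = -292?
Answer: -1/323 ≈ -0.0030960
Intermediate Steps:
r = -31 (r = 8 - 39 = -31)
1/(X + r) = 1/(-292 - 31) = 1/(-323) = -1/323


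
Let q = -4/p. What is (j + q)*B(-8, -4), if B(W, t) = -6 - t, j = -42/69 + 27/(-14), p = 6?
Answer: 3095/483 ≈ 6.4079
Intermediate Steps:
j = -817/322 (j = -42*1/69 + 27*(-1/14) = -14/23 - 27/14 = -817/322 ≈ -2.5373)
q = -⅔ (q = -4/6 = (⅙)*(-4) = -⅔ ≈ -0.66667)
(j + q)*B(-8, -4) = (-817/322 - ⅔)*(-6 - 1*(-4)) = -3095*(-6 + 4)/966 = -3095/966*(-2) = 3095/483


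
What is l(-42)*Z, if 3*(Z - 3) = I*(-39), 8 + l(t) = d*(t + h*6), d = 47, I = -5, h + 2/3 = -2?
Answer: -185912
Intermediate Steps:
h = -8/3 (h = -2/3 - 2 = -8/3 ≈ -2.6667)
l(t) = -760 + 47*t (l(t) = -8 + 47*(t - 8/3*6) = -8 + 47*(t - 16) = -8 + 47*(-16 + t) = -8 + (-752 + 47*t) = -760 + 47*t)
Z = 68 (Z = 3 + (-5*(-39))/3 = 3 + (1/3)*195 = 3 + 65 = 68)
l(-42)*Z = (-760 + 47*(-42))*68 = (-760 - 1974)*68 = -2734*68 = -185912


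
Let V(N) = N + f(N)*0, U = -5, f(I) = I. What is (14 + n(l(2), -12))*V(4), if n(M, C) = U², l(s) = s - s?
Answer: 156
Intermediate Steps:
l(s) = 0
V(N) = N (V(N) = N + N*0 = N + 0 = N)
n(M, C) = 25 (n(M, C) = (-5)² = 25)
(14 + n(l(2), -12))*V(4) = (14 + 25)*4 = 39*4 = 156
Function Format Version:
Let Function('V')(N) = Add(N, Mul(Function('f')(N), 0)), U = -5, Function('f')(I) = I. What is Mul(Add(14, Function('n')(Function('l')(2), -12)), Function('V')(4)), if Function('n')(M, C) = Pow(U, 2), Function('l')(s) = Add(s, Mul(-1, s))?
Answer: 156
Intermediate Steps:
Function('l')(s) = 0
Function('V')(N) = N (Function('V')(N) = Add(N, Mul(N, 0)) = Add(N, 0) = N)
Function('n')(M, C) = 25 (Function('n')(M, C) = Pow(-5, 2) = 25)
Mul(Add(14, Function('n')(Function('l')(2), -12)), Function('V')(4)) = Mul(Add(14, 25), 4) = Mul(39, 4) = 156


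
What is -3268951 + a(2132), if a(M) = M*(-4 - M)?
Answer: -7822903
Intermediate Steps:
-3268951 + a(2132) = -3268951 - 1*2132*(4 + 2132) = -3268951 - 1*2132*2136 = -3268951 - 4553952 = -7822903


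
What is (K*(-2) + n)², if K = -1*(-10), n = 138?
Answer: 13924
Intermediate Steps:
K = 10
(K*(-2) + n)² = (10*(-2) + 138)² = (-20 + 138)² = 118² = 13924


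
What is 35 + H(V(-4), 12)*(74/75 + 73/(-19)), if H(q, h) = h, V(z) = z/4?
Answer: 349/475 ≈ 0.73474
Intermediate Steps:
V(z) = z/4 (V(z) = z*(¼) = z/4)
35 + H(V(-4), 12)*(74/75 + 73/(-19)) = 35 + 12*(74/75 + 73/(-19)) = 35 + 12*(74*(1/75) + 73*(-1/19)) = 35 + 12*(74/75 - 73/19) = 35 + 12*(-4069/1425) = 35 - 16276/475 = 349/475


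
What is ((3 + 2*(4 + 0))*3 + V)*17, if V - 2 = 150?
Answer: 3145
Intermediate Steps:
V = 152 (V = 2 + 150 = 152)
((3 + 2*(4 + 0))*3 + V)*17 = ((3 + 2*(4 + 0))*3 + 152)*17 = ((3 + 2*4)*3 + 152)*17 = ((3 + 8)*3 + 152)*17 = (11*3 + 152)*17 = (33 + 152)*17 = 185*17 = 3145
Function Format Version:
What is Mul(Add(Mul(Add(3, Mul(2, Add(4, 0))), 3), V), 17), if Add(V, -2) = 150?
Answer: 3145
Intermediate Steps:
V = 152 (V = Add(2, 150) = 152)
Mul(Add(Mul(Add(3, Mul(2, Add(4, 0))), 3), V), 17) = Mul(Add(Mul(Add(3, Mul(2, Add(4, 0))), 3), 152), 17) = Mul(Add(Mul(Add(3, Mul(2, 4)), 3), 152), 17) = Mul(Add(Mul(Add(3, 8), 3), 152), 17) = Mul(Add(Mul(11, 3), 152), 17) = Mul(Add(33, 152), 17) = Mul(185, 17) = 3145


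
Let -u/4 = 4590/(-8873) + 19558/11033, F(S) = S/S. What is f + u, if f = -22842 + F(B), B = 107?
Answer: -203320887275/8899619 ≈ -22846.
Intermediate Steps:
F(S) = 1
f = -22841 (f = -22842 + 1 = -22841)
u = -44689696/8899619 (u = -4*(4590/(-8873) + 19558/11033) = -4*(4590*(-1/8873) + 19558*(1/11033)) = -4*(-4590/8873 + 1778/1003) = -4*11172424/8899619 = -44689696/8899619 ≈ -5.0215)
f + u = -22841 - 44689696/8899619 = -203320887275/8899619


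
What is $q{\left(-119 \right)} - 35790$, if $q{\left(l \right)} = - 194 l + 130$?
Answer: $-12574$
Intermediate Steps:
$q{\left(l \right)} = 130 - 194 l$
$q{\left(-119 \right)} - 35790 = \left(130 - -23086\right) - 35790 = \left(130 + 23086\right) - 35790 = 23216 - 35790 = -12574$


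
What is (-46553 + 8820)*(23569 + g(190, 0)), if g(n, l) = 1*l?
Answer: -889329077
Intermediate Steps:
g(n, l) = l
(-46553 + 8820)*(23569 + g(190, 0)) = (-46553 + 8820)*(23569 + 0) = -37733*23569 = -889329077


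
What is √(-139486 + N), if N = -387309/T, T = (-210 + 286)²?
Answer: I*√806058445/76 ≈ 373.57*I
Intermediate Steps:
T = 5776 (T = 76² = 5776)
N = -387309/5776 ≈ -67.055
√(-139486 + N) = √(-139486 - 387309/5776) = √(-806058445/5776) = I*√806058445/76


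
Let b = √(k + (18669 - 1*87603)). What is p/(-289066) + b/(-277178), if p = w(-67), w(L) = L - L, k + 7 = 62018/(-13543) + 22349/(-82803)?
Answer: -5*I*√3468087269074947265530/310827694416162 ≈ -0.00094732*I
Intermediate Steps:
k = -13287756164/1121401029 (k = -7 + (62018/(-13543) + 22349/(-82803)) = -7 + (62018*(-1/13543) + 22349*(-1/82803)) = -7 + (-62018/13543 - 22349/82803) = -7 - 5437948961/1121401029 = -13287756164/1121401029 ≈ -11.849)
w(L) = 0
b = 5*I*√3468087269074947265530/1121401029 (b = √(-13287756164/1121401029 + (18669 - 1*87603)) = √(-13287756164/1121401029 + (18669 - 87603)) = √(-13287756164/1121401029 - 68934) = √(-77315946289250/1121401029) = 5*I*√3468087269074947265530/1121401029 ≈ 262.58*I)
p = 0
p/(-289066) + b/(-277178) = 0/(-289066) + (5*I*√3468087269074947265530/1121401029)/(-277178) = 0*(-1/289066) + (5*I*√3468087269074947265530/1121401029)*(-1/277178) = 0 - 5*I*√3468087269074947265530/310827694416162 = -5*I*√3468087269074947265530/310827694416162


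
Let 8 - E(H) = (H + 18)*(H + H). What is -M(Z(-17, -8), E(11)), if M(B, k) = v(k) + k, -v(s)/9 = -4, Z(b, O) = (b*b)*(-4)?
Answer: 594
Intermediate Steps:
E(H) = 8 - 2*H*(18 + H) (E(H) = 8 - (H + 18)*(H + H) = 8 - (18 + H)*2*H = 8 - 2*H*(18 + H))
Z(b, O) = -4*b² (Z(b, O) = b²*(-4) = -4*b²)
v(s) = 36 (v(s) = -9*(-4) = 36)
M(B, k) = 36 + k
-M(Z(-17, -8), E(11)) = -(36 + (8 - 36*11 - 2*11²)) = -(36 + (8 - 396 - 2*121)) = -(36 + (8 - 396 - 242)) = -(36 - 630) = -1*(-594) = 594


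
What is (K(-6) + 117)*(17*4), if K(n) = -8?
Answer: 7412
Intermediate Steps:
(K(-6) + 117)*(17*4) = (-8 + 117)*(17*4) = 109*68 = 7412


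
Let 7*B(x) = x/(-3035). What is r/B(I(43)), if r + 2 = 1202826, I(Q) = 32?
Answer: -3194249485/4 ≈ -7.9856e+8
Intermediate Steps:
B(x) = -x/21245 (B(x) = (x/(-3035))/7 = (x*(-1/3035))/7 = (-x/3035)/7 = -x/21245)
r = 1202824 (r = -2 + 1202826 = 1202824)
r/B(I(43)) = 1202824/((-1/21245*32)) = 1202824/(-32/21245) = 1202824*(-21245/32) = -3194249485/4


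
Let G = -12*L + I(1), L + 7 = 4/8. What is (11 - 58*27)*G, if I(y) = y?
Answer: -122845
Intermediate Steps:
L = -13/2 (L = -7 + 4/8 = -7 + 4*(1/8) = -7 + 1/2 = -13/2 ≈ -6.5000)
G = 79 (G = -12*(-13/2) + 1 = 78 + 1 = 79)
(11 - 58*27)*G = (11 - 58*27)*79 = (11 - 1566)*79 = -1555*79 = -122845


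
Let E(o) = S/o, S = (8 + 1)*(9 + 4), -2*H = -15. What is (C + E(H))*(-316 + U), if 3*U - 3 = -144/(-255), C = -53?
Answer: 294349/25 ≈ 11774.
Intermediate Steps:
H = 15/2 (H = -½*(-15) = 15/2 ≈ 7.5000)
S = 117 (S = 9*13 = 117)
U = 101/85 (U = 1 + (-144/(-255))/3 = 1 + (-144*(-1/255))/3 = 1 + (⅓)*(48/85) = 1 + 16/85 = 101/85 ≈ 1.1882)
E(o) = 117/o
(C + E(H))*(-316 + U) = (-53 + 117/(15/2))*(-316 + 101/85) = (-53 + 117*(2/15))*(-26759/85) = (-53 + 78/5)*(-26759/85) = -187/5*(-26759/85) = 294349/25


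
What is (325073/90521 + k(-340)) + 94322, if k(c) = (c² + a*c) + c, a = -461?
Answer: 33160158835/90521 ≈ 3.6633e+5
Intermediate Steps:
k(c) = c² - 460*c (k(c) = (c² - 461*c) + c = c² - 460*c)
(325073/90521 + k(-340)) + 94322 = (325073/90521 - 340*(-460 - 340)) + 94322 = (325073*(1/90521) - 340*(-800)) + 94322 = (325073/90521 + 272000) + 94322 = 24622037073/90521 + 94322 = 33160158835/90521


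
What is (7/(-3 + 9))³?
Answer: 343/216 ≈ 1.5880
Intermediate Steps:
(7/(-3 + 9))³ = (7/6)³ = 343/216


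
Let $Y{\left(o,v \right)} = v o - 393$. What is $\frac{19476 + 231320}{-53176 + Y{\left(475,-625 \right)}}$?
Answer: $- \frac{62699}{87611} \approx -0.71565$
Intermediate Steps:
$Y{\left(o,v \right)} = -393 + o v$ ($Y{\left(o,v \right)} = o v - 393 = -393 + o v$)
$\frac{19476 + 231320}{-53176 + Y{\left(475,-625 \right)}} = \frac{19476 + 231320}{-53176 + \left(-393 + 475 \left(-625\right)\right)} = \frac{250796}{-53176 - 297268} = \frac{250796}{-350444} = 250796 \left(- \frac{1}{350444}\right) = - \frac{62699}{87611}$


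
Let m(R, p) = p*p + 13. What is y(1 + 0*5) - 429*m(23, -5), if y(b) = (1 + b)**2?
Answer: -16298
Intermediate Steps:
m(R, p) = 13 + p**2 (m(R, p) = p**2 + 13 = 13 + p**2)
y(1 + 0*5) - 429*m(23, -5) = (1 + (1 + 0*5))**2 - 429*(13 + (-5)**2) = (1 + (1 + 0))**2 - 429*(13 + 25) = (1 + 1)**2 - 429*38 = 2**2 - 16302 = 4 - 16302 = -16298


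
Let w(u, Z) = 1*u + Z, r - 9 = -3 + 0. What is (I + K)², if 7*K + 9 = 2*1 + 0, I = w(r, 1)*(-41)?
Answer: 82944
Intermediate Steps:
r = 6 (r = 9 + (-3 + 0) = 9 - 3 = 6)
w(u, Z) = Z + u (w(u, Z) = u + Z = Z + u)
I = -287 (I = (1 + 6)*(-41) = 7*(-41) = -287)
K = -1 (K = -9/7 + (2*1 + 0)/7 = -9/7 + (2 + 0)/7 = -9/7 + (⅐)*2 = -9/7 + 2/7 = -1)
(I + K)² = (-287 - 1)² = (-288)² = 82944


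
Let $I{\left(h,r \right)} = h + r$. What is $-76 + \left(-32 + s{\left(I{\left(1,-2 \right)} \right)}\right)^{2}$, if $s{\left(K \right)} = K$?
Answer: $1013$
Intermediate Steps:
$-76 + \left(-32 + s{\left(I{\left(1,-2 \right)} \right)}\right)^{2} = -76 + \left(-32 + \left(1 - 2\right)\right)^{2} = -76 + \left(-32 - 1\right)^{2} = -76 + \left(-33\right)^{2} = -76 + 1089 = 1013$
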